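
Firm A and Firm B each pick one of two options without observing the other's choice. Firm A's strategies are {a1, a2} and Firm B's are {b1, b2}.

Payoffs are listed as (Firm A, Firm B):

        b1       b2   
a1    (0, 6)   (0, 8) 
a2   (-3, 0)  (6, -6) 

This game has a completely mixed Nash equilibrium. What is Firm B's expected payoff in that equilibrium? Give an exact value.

First find x, the probability Firm A plays a1, from Firm B's indifference between b1 and b2: 6x = 8x − 6(1−x), giving x = 3/4.
Since Firm B is indifferent in equilibrium, Firm B's expected payoff equals the payoff from either column against (3/4, 1/4). Using b1: 6(3/4) = 9/2.

9/2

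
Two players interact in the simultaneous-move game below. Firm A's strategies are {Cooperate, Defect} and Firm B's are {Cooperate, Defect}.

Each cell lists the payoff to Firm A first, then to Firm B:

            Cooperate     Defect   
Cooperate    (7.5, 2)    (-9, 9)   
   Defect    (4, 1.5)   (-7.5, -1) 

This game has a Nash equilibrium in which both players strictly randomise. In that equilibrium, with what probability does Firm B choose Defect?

7/10

Let c be the probability that Firm B plays Cooperate. In a completely mixed equilibrium, Firm A must be indifferent between Cooperate and Defect.
Firm A's expected payoff from Cooperate is 7.5c − 9(1−c); from Defect it is 4c − 7.5(1−c).
Setting these equal: 16.5c − 9 = 11.5c − 7.5, so c = 3/10.
Therefore Firm B plays Defect with probability 1 − 3/10 = 7/10.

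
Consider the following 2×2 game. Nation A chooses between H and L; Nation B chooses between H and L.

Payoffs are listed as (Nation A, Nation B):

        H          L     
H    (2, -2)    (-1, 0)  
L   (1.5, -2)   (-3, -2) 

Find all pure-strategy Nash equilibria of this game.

(H, L)

(H, H): Nation B prefers L (0 > -2) — not an equilibrium.
(H, L): Nation A gets -1 ≥ -3 from L, and Nation B gets 0 ≥ -2 from H — Nash equilibrium.
(L, H): Nation A prefers H (2 > 1.5) — not an equilibrium.
(L, L): Nation A prefers H (-1 > -3) — not an equilibrium.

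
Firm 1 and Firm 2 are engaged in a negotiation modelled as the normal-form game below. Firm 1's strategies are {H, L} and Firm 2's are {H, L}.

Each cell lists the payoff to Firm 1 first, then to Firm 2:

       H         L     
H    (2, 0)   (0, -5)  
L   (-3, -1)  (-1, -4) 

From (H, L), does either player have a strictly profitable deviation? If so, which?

Firm 2

Firm 1 at (H, L) earns 0; deviating to L yields -1 — not better.
Firm 2 earns -5; deviating to H yields 0 — a strict improvement.
Only Firm 2 has a strictly profitable deviation.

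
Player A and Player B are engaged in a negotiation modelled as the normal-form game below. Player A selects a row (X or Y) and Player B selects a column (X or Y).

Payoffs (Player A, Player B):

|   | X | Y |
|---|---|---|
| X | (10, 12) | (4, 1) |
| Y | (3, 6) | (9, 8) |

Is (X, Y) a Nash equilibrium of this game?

No

At (X, Y), Player A earns 4; switching to Y would give 9, so Player A would deviate.
Player B earns 1; switching to X would give 12, so Player B would deviate.
Since at least one player can profitably deviate, this is not a Nash equilibrium.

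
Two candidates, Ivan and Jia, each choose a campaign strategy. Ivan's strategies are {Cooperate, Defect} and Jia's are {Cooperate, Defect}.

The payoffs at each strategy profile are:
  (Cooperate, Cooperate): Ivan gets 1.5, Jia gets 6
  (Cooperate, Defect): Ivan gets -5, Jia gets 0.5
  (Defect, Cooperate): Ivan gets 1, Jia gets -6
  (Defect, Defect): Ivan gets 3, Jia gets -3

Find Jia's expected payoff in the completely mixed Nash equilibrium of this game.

First find p, the probability Ivan plays Cooperate, from Jia's indifference between Cooperate and Defect: 6p − 6(1−p) = 0.5p − 3(1−p), giving p = 6/17.
Since Jia is indifferent in equilibrium, Jia's expected payoff equals the payoff from either column against (6/17, 11/17). Using Cooperate: 6(6/17) − 6(11/17) = -30/17.

-30/17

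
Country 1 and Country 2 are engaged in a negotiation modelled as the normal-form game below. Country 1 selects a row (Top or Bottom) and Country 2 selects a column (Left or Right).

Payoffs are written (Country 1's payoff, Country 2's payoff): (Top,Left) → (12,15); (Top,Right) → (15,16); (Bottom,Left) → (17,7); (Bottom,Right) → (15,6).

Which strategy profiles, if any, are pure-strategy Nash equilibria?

(Top, Right) and (Bottom, Left)

(Top, Left): Country 1 prefers Bottom (17 > 12); Country 2 prefers Right (16 > 15) — not an equilibrium.
(Top, Right): Country 1 gets 15 ≥ 15 from Bottom, and Country 2 gets 16 ≥ 15 from Left — Nash equilibrium.
(Bottom, Left): Country 1 gets 17 ≥ 12 from Top, and Country 2 gets 7 ≥ 6 from Right — Nash equilibrium.
(Bottom, Right): Country 2 prefers Left (7 > 6) — not an equilibrium.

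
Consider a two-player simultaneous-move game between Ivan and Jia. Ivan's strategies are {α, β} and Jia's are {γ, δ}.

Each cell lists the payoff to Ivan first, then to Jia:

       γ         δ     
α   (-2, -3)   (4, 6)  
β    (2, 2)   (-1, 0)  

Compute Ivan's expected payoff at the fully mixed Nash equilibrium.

2/3

First find q, the probability Jia plays γ, from Ivan's indifference between α and β: −2q + 4(1−q) = 2q − (1−q), giving q = 5/9.
Since Ivan is indifferent in equilibrium, Ivan's expected payoff equals the payoff from either row against (5/9, 4/9). Using α: −2(5/9) + 4(4/9) = 2/3.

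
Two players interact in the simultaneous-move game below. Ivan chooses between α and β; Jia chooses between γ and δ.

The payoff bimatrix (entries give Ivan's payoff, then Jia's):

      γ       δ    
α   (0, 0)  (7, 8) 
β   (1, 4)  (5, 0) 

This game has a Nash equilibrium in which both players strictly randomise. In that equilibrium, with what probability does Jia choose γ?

2/3

Let y be the probability that Jia plays γ. In a completely mixed equilibrium, Ivan must be indifferent between α and β.
Ivan's expected payoff from α is 7(1−y); from β it is y + 5(1−y).
Setting these equal: −7y + 7 = −4y + 5, so y = 2/3.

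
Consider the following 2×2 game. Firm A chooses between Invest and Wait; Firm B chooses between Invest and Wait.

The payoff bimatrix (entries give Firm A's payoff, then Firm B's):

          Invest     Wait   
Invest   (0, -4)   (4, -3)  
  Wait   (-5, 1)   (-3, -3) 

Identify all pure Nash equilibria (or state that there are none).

(Invest, Invest): Firm B prefers Wait (-3 > -4) — not an equilibrium.
(Invest, Wait): Firm A gets 4 ≥ -3 from Wait, and Firm B gets -3 ≥ -4 from Invest — Nash equilibrium.
(Wait, Invest): Firm A prefers Invest (0 > -5) — not an equilibrium.
(Wait, Wait): Firm A prefers Invest (4 > -3); Firm B prefers Invest (1 > -3) — not an equilibrium.

(Invest, Wait)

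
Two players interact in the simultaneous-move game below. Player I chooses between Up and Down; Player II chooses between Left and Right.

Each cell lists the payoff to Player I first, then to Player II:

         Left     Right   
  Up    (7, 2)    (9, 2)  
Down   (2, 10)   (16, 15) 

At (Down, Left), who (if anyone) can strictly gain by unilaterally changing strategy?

Both

Player I at (Down, Left) earns 2; deviating to Up yields 7 — a strict improvement.
Player II earns 10; deviating to Right yields 15 — a strict improvement.
Both Player I and Player II have strictly profitable deviations.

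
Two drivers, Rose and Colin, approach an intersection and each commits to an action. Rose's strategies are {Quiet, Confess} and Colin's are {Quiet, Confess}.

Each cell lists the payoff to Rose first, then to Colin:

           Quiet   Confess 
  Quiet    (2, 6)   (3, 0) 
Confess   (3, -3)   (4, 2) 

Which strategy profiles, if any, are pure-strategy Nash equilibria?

(Quiet, Quiet): Rose prefers Confess (3 > 2) — not an equilibrium.
(Quiet, Confess): Rose prefers Confess (4 > 3); Colin prefers Quiet (6 > 0) — not an equilibrium.
(Confess, Quiet): Colin prefers Confess (2 > -3) — not an equilibrium.
(Confess, Confess): Rose gets 4 ≥ 3 from Quiet, and Colin gets 2 ≥ -3 from Quiet — Nash equilibrium.

(Confess, Confess)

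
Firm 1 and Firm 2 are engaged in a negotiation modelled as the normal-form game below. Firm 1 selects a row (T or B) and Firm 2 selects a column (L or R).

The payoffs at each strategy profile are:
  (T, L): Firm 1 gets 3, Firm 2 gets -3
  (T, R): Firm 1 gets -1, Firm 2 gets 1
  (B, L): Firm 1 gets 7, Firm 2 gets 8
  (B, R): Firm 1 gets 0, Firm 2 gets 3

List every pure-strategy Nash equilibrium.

(B, L)

(T, L): Firm 1 prefers B (7 > 3); Firm 2 prefers R (1 > -3) — not an equilibrium.
(T, R): Firm 1 prefers B (0 > -1) — not an equilibrium.
(B, L): Firm 1 gets 7 ≥ 3 from T, and Firm 2 gets 8 ≥ 3 from R — Nash equilibrium.
(B, R): Firm 2 prefers L (8 > 3) — not an equilibrium.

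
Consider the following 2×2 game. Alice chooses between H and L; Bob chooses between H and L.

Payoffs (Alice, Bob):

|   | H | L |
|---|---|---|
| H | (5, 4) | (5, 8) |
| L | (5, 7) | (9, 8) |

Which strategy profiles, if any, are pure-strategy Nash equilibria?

(L, L)

(H, H): Bob prefers L (8 > 4) — not an equilibrium.
(H, L): Alice prefers L (9 > 5) — not an equilibrium.
(L, H): Bob prefers L (8 > 7) — not an equilibrium.
(L, L): Alice gets 9 ≥ 5 from H, and Bob gets 8 ≥ 7 from H — Nash equilibrium.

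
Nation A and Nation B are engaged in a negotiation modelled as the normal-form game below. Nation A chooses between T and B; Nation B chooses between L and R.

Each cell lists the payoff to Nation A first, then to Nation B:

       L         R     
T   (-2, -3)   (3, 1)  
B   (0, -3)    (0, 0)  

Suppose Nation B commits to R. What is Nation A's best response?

Against R, Nation A earns 3 from T and 0 from B.
So T is the best response.

T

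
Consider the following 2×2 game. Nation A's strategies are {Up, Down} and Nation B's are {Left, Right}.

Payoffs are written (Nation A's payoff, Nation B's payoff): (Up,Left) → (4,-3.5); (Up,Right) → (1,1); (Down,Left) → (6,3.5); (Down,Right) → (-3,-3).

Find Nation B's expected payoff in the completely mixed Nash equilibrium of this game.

First find x, the probability Nation A plays Up, from Nation B's indifference between Left and Right: −3.5x + 3.5(1−x) = x − 3(1−x), giving x = 13/22.
Since Nation B is indifferent in equilibrium, Nation B's expected payoff equals the payoff from either column against (13/22, 9/22). Using Left: −3.5(13/22) + 3.5(9/22) = -7/11.

-7/11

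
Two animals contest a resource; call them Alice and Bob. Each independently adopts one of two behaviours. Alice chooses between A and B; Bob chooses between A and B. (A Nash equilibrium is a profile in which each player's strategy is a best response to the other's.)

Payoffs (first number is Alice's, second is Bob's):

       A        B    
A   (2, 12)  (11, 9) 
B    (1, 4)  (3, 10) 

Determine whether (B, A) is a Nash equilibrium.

At (B, A), Alice earns 1; switching to A would give 2, so Alice would deviate.
Bob earns 4; switching to B would give 10, so Bob would deviate.
Since at least one player can profitably deviate, this is not a Nash equilibrium.

No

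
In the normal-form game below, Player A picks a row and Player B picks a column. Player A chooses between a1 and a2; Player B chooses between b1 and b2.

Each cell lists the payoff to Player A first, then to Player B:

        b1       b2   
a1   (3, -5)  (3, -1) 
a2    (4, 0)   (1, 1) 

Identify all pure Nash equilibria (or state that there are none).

(a1, b1): Player A prefers a2 (4 > 3); Player B prefers b2 (-1 > -5) — not an equilibrium.
(a1, b2): Player A gets 3 ≥ 1 from a2, and Player B gets -1 ≥ -5 from b1 — Nash equilibrium.
(a2, b1): Player B prefers b2 (1 > 0) — not an equilibrium.
(a2, b2): Player A prefers a1 (3 > 1) — not an equilibrium.

(a1, b2)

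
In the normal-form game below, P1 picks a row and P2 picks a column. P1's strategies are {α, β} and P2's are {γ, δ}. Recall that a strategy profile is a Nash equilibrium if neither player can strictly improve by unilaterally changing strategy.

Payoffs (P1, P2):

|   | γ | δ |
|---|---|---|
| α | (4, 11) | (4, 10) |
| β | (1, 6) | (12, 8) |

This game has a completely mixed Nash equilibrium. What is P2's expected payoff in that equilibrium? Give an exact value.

28/3

First find p, the probability P1 plays α, from P2's indifference between γ and δ: 11p + 6(1−p) = 10p + 8(1−p), giving p = 2/3.
Since P2 is indifferent in equilibrium, P2's expected payoff equals the payoff from either column against (2/3, 1/3). Using γ: 11(2/3) + 6(1/3) = 28/3.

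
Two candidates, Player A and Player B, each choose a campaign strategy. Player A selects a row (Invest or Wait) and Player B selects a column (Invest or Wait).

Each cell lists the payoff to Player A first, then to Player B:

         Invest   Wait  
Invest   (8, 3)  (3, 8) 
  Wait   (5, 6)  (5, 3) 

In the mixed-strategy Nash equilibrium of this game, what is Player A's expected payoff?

5

First find q, the probability Player B plays Invest, from Player A's indifference between Invest and Wait: 8q + 3(1−q) = 5q + 5(1−q), giving q = 2/5.
Since Player A is indifferent in equilibrium, Player A's expected payoff equals the payoff from either row against (2/5, 3/5). Using Invest: 8(2/5) + 3(3/5) = 5.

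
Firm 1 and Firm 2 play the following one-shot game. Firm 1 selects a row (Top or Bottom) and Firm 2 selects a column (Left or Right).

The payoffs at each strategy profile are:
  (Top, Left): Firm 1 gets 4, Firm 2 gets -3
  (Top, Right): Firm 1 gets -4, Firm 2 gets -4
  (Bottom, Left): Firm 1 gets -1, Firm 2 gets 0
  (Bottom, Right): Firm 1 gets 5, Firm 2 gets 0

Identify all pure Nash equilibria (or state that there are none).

(Top, Left): Firm 1 gets 4 ≥ -1 from Bottom, and Firm 2 gets -3 ≥ -4 from Right — Nash equilibrium.
(Top, Right): Firm 1 prefers Bottom (5 > -4); Firm 2 prefers Left (-3 > -4) — not an equilibrium.
(Bottom, Left): Firm 1 prefers Top (4 > -1) — not an equilibrium.
(Bottom, Right): Firm 1 gets 5 ≥ -4 from Top, and Firm 2 gets 0 ≥ 0 from Left — Nash equilibrium.

(Top, Left) and (Bottom, Right)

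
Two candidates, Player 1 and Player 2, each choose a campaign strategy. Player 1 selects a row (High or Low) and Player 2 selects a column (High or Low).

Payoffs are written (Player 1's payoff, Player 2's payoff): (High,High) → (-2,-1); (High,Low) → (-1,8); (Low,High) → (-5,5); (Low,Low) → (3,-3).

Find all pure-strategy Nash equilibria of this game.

(High, High): Player 2 prefers Low (8 > -1) — not an equilibrium.
(High, Low): Player 1 prefers Low (3 > -1) — not an equilibrium.
(Low, High): Player 1 prefers High (-2 > -5) — not an equilibrium.
(Low, Low): Player 2 prefers High (5 > -3) — not an equilibrium.

none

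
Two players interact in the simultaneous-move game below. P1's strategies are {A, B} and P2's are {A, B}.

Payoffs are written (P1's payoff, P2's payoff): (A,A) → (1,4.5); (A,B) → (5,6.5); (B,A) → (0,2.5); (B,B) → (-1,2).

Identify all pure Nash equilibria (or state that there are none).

(A, A): P2 prefers B (6.5 > 4.5) — not an equilibrium.
(A, B): P1 gets 5 ≥ -1 from B, and P2 gets 6.5 ≥ 4.5 from A — Nash equilibrium.
(B, A): P1 prefers A (1 > 0) — not an equilibrium.
(B, B): P1 prefers A (5 > -1); P2 prefers A (2.5 > 2) — not an equilibrium.

(A, B)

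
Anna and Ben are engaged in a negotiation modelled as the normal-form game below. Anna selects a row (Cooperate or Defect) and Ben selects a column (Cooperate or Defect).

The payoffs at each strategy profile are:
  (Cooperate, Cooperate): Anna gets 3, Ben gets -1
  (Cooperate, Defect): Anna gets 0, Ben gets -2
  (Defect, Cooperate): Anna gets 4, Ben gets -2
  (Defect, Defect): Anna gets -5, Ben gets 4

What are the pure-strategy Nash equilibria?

(Cooperate, Cooperate): Anna prefers Defect (4 > 3) — not an equilibrium.
(Cooperate, Defect): Ben prefers Cooperate (-1 > -2) — not an equilibrium.
(Defect, Cooperate): Ben prefers Defect (4 > -2) — not an equilibrium.
(Defect, Defect): Anna prefers Cooperate (0 > -5) — not an equilibrium.

none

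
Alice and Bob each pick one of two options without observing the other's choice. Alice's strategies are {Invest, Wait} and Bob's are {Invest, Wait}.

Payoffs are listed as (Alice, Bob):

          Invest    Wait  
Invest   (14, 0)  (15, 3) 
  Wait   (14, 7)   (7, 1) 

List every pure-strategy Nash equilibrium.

(Invest, Wait) and (Wait, Invest)

(Invest, Invest): Bob prefers Wait (3 > 0) — not an equilibrium.
(Invest, Wait): Alice gets 15 ≥ 7 from Wait, and Bob gets 3 ≥ 0 from Invest — Nash equilibrium.
(Wait, Invest): Alice gets 14 ≥ 14 from Invest, and Bob gets 7 ≥ 1 from Wait — Nash equilibrium.
(Wait, Wait): Alice prefers Invest (15 > 7); Bob prefers Invest (7 > 1) — not an equilibrium.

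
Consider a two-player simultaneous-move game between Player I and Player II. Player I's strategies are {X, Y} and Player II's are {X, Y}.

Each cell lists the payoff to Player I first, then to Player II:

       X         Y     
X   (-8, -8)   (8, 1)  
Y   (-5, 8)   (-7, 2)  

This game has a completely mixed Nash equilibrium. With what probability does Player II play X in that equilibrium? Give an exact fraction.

Let c be the probability that Player II plays X. In a completely mixed equilibrium, Player I must be indifferent between X and Y.
Player I's expected payoff from X is −8c + 8(1−c); from Y it is −5c − 7(1−c).
Setting these equal: −16c + 8 = 2c − 7, so c = 5/6.

5/6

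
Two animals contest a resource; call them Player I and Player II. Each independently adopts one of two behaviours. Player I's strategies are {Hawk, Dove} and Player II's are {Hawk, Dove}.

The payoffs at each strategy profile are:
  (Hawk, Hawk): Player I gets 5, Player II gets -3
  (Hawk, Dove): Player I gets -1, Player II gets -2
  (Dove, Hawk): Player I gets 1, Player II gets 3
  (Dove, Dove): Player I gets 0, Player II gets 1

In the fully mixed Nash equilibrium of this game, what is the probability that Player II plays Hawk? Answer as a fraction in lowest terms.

Let y be the probability that Player II plays Hawk. In a completely mixed equilibrium, Player I must be indifferent between Hawk and Dove.
Player I's expected payoff from Hawk is 5y − (1−y); from Dove it is y.
Setting these equal: 6y − 1 = y, so y = 1/5.

1/5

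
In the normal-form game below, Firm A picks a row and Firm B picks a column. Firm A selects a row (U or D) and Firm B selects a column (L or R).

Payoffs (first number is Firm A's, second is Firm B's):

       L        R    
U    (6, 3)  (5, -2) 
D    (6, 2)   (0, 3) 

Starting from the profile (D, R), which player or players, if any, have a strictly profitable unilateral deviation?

Firm A

Firm A at (D, R) earns 0; deviating to U yields 5 — a strict improvement.
Firm B earns 3; deviating to L yields 2 — not better.
Only Firm A has a strictly profitable deviation.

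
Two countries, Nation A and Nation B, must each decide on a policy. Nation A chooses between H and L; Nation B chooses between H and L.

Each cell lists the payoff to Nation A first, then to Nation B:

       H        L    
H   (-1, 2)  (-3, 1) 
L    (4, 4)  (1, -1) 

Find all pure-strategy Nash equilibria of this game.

(H, H): Nation A prefers L (4 > -1) — not an equilibrium.
(H, L): Nation A prefers L (1 > -3); Nation B prefers H (2 > 1) — not an equilibrium.
(L, H): Nation A gets 4 ≥ -1 from H, and Nation B gets 4 ≥ -1 from L — Nash equilibrium.
(L, L): Nation B prefers H (4 > -1) — not an equilibrium.

(L, H)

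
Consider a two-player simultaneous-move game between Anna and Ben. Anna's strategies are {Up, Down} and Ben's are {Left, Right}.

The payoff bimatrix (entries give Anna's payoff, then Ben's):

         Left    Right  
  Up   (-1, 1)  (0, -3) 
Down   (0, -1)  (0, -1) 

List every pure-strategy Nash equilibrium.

(Up, Left): Anna prefers Down (0 > -1) — not an equilibrium.
(Up, Right): Ben prefers Left (1 > -3) — not an equilibrium.
(Down, Left): Anna gets 0 ≥ -1 from Up, and Ben gets -1 ≥ -1 from Right — Nash equilibrium.
(Down, Right): Anna gets 0 ≥ 0 from Up, and Ben gets -1 ≥ -1 from Left — Nash equilibrium.

(Down, Left) and (Down, Right)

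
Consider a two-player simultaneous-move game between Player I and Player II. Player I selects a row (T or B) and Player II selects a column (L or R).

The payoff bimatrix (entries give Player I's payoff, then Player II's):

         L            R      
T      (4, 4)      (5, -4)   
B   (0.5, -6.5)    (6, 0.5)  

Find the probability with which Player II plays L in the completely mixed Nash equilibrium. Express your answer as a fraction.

2/9

Let c be the probability that Player II plays L. In a completely mixed equilibrium, Player I must be indifferent between T and B.
Player I's expected payoff from T is 4c + 5(1−c); from B it is 0.5c + 6(1−c).
Setting these equal: −c + 5 = −5.5c + 6, so c = 2/9.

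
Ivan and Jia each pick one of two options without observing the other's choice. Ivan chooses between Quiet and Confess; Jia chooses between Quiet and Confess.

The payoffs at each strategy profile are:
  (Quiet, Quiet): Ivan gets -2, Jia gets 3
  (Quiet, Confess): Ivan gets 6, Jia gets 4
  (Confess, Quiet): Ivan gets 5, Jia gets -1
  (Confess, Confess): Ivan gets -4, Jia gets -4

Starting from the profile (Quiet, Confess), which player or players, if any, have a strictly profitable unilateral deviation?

Ivan at (Quiet, Confess) earns 6; deviating to Confess yields -4 — not better.
Jia earns 4; deviating to Quiet yields 3 — not better.
Neither player can strictly improve; the profile is a Nash equilibrium.

Neither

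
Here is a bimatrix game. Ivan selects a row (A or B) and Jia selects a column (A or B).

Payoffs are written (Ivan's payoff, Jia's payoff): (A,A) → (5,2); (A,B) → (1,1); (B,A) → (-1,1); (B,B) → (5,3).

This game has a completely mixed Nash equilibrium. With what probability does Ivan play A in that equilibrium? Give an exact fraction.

2/3

Let p be the probability that Ivan plays A. In a completely mixed equilibrium, Jia must be indifferent between A and B.
Jia's expected payoff from A is 2p + (1−p); from B it is p + 3(1−p).
Setting these equal: p + 1 = −2p + 3, so p = 2/3.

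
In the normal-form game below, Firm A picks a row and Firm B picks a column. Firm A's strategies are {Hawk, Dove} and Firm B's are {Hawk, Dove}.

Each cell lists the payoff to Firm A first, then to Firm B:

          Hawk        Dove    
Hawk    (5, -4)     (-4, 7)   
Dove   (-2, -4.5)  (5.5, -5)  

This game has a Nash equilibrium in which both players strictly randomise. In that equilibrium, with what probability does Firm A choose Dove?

Let p be the probability that Firm A plays Hawk. In a completely mixed equilibrium, Firm B must be indifferent between Hawk and Dove.
Firm B's expected payoff from Hawk is −4p − 4.5(1−p); from Dove it is 7p − 5(1−p).
Setting these equal: 0.5p − 4.5 = 12p − 5, so p = 1/23.
Therefore Firm A plays Dove with probability 1 − 1/23 = 22/23.

22/23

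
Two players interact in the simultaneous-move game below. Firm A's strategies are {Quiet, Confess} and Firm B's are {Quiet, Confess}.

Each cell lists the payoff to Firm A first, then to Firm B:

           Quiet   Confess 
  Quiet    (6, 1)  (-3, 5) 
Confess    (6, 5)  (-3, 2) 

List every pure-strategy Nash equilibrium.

(Quiet, Confess) and (Confess, Quiet)

(Quiet, Quiet): Firm B prefers Confess (5 > 1) — not an equilibrium.
(Quiet, Confess): Firm A gets -3 ≥ -3 from Confess, and Firm B gets 5 ≥ 1 from Quiet — Nash equilibrium.
(Confess, Quiet): Firm A gets 6 ≥ 6 from Quiet, and Firm B gets 5 ≥ 2 from Confess — Nash equilibrium.
(Confess, Confess): Firm B prefers Quiet (5 > 2) — not an equilibrium.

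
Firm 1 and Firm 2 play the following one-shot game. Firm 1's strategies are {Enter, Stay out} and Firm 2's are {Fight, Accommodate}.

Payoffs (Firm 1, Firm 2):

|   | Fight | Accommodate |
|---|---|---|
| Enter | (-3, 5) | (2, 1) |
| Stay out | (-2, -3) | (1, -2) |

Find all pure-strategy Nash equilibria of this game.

none

(Enter, Fight): Firm 1 prefers Stay out (-2 > -3) — not an equilibrium.
(Enter, Accommodate): Firm 2 prefers Fight (5 > 1) — not an equilibrium.
(Stay out, Fight): Firm 2 prefers Accommodate (-2 > -3) — not an equilibrium.
(Stay out, Accommodate): Firm 1 prefers Enter (2 > 1) — not an equilibrium.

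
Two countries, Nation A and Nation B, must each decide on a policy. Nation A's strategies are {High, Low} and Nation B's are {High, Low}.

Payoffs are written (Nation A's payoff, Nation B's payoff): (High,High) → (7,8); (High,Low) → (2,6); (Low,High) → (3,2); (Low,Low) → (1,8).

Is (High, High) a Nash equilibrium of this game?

At (High, High), Nation A earns 7; switching to Low would give 3, so Nation A has no profitable deviation.
Nation B earns 8; switching to Low would give 6, so Nation B has no profitable deviation.
Neither player can gain by a unilateral deviation, so this profile is a Nash equilibrium.

Yes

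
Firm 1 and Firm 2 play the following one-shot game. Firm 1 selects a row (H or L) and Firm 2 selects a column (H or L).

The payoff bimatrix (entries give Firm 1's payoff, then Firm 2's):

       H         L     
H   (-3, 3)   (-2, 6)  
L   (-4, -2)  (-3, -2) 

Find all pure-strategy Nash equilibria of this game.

(H, H): Firm 2 prefers L (6 > 3) — not an equilibrium.
(H, L): Firm 1 gets -2 ≥ -3 from L, and Firm 2 gets 6 ≥ 3 from H — Nash equilibrium.
(L, H): Firm 1 prefers H (-3 > -4) — not an equilibrium.
(L, L): Firm 1 prefers H (-2 > -3) — not an equilibrium.

(H, L)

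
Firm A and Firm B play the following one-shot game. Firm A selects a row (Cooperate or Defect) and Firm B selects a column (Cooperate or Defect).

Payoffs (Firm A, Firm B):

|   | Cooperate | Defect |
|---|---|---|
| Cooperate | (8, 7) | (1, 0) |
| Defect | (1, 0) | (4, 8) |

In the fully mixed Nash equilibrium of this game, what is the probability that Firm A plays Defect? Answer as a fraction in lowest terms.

7/15

Let p be the probability that Firm A plays Cooperate. In a completely mixed equilibrium, Firm B must be indifferent between Cooperate and Defect.
Firm B's expected payoff from Cooperate is 7p; from Defect it is 8(1−p).
Setting these equal: 7p = −8p + 8, so p = 8/15.
Therefore Firm A plays Defect with probability 1 − 8/15 = 7/15.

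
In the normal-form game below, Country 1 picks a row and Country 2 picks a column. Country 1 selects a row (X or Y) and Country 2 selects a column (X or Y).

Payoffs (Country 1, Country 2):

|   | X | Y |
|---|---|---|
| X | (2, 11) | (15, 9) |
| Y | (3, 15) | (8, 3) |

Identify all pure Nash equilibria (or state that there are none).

(Y, X)

(X, X): Country 1 prefers Y (3 > 2) — not an equilibrium.
(X, Y): Country 2 prefers X (11 > 9) — not an equilibrium.
(Y, X): Country 1 gets 3 ≥ 2 from X, and Country 2 gets 15 ≥ 3 from Y — Nash equilibrium.
(Y, Y): Country 1 prefers X (15 > 8); Country 2 prefers X (15 > 3) — not an equilibrium.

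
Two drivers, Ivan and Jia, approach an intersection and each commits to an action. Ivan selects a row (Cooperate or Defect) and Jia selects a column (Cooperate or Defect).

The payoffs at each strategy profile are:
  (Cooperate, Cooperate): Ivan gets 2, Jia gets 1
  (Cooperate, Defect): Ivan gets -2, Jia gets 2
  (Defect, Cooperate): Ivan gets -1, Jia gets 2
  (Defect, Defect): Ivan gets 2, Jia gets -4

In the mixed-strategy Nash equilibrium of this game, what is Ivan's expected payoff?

2/7

First find q, the probability Jia plays Cooperate, from Ivan's indifference between Cooperate and Defect: 2q − 2(1−q) = −q + 2(1−q), giving q = 4/7.
Since Ivan is indifferent in equilibrium, Ivan's expected payoff equals the payoff from either row against (4/7, 3/7). Using Cooperate: 2(4/7) − 2(3/7) = 2/7.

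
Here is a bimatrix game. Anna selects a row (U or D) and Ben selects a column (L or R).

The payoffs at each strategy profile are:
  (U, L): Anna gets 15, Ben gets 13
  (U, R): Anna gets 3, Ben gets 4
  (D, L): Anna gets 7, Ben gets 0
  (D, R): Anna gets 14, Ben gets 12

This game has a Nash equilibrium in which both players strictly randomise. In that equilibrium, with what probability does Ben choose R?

8/19

Let q be the probability that Ben plays L. In a completely mixed equilibrium, Anna must be indifferent between U and D.
Anna's expected payoff from U is 15q + 3(1−q); from D it is 7q + 14(1−q).
Setting these equal: 12q + 3 = −7q + 14, so q = 11/19.
Therefore Ben plays R with probability 1 − 11/19 = 8/19.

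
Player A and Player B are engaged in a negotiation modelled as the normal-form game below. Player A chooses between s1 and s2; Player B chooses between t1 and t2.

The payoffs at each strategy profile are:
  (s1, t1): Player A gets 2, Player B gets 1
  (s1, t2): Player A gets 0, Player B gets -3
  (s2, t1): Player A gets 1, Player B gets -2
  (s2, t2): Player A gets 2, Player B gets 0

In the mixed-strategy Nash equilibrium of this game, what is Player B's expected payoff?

-1

First find p, the probability Player A plays s1, from Player B's indifference between t1 and t2: p − 2(1−p) = −3p, giving p = 1/3.
Since Player B is indifferent in equilibrium, Player B's expected payoff equals the payoff from either column against (1/3, 2/3). Using t1: (1/3) − 2(2/3) = -1.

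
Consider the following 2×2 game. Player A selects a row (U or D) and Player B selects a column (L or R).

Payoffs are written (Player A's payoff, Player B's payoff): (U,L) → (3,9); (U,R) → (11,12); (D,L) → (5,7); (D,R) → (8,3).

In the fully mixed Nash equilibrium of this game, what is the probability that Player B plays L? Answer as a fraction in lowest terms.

3/5

Let c be the probability that Player B plays L. In a completely mixed equilibrium, Player A must be indifferent between U and D.
Player A's expected payoff from U is 3c + 11(1−c); from D it is 5c + 8(1−c).
Setting these equal: −8c + 11 = −3c + 8, so c = 3/5.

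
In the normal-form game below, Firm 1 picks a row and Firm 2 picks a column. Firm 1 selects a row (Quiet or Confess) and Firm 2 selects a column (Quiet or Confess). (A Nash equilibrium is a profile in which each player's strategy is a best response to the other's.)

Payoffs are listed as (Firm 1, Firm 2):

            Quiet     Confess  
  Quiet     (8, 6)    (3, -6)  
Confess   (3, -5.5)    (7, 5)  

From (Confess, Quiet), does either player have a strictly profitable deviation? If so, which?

Both

Firm 1 at (Confess, Quiet) earns 3; deviating to Quiet yields 8 — a strict improvement.
Firm 2 earns -5.5; deviating to Confess yields 5 — a strict improvement.
Both Firm 1 and Firm 2 have strictly profitable deviations.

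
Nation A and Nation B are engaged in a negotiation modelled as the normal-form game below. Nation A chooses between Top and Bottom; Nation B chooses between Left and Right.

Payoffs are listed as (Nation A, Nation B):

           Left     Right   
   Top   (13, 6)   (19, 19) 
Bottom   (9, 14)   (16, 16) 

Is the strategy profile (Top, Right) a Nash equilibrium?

At (Top, Right), Nation A earns 19; switching to Bottom would give 16, so Nation A has no profitable deviation.
Nation B earns 19; switching to Left would give 6, so Nation B has no profitable deviation.
Neither player can gain by a unilateral deviation, so this profile is a Nash equilibrium.

Yes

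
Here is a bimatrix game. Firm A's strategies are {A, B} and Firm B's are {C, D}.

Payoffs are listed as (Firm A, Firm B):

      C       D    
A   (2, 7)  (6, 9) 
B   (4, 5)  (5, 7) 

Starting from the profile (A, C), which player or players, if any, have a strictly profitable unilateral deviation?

Both

Firm A at (A, C) earns 2; deviating to B yields 4 — a strict improvement.
Firm B earns 7; deviating to D yields 9 — a strict improvement.
Both Firm A and Firm B have strictly profitable deviations.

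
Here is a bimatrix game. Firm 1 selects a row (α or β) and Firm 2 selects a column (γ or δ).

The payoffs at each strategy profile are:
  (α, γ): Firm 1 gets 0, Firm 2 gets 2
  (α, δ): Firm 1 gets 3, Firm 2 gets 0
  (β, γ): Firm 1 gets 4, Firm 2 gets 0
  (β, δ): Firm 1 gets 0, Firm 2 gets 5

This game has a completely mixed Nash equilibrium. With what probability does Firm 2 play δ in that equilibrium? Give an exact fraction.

Let y be the probability that Firm 2 plays γ. In a completely mixed equilibrium, Firm 1 must be indifferent between α and β.
Firm 1's expected payoff from α is 3(1−y); from β it is 4y.
Setting these equal: −3y + 3 = 4y, so y = 3/7.
Therefore Firm 2 plays δ with probability 1 − 3/7 = 4/7.

4/7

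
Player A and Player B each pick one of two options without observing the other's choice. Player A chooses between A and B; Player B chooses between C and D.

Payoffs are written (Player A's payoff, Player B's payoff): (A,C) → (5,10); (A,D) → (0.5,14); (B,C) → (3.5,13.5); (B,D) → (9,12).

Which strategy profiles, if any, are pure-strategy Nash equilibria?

(A, C): Player B prefers D (14 > 10) — not an equilibrium.
(A, D): Player A prefers B (9 > 0.5) — not an equilibrium.
(B, C): Player A prefers A (5 > 3.5) — not an equilibrium.
(B, D): Player B prefers C (13.5 > 12) — not an equilibrium.

none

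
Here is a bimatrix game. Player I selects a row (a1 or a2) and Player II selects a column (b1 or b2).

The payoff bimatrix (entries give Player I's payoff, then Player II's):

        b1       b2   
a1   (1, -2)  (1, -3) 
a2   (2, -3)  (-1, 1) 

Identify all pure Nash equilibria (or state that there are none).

(a1, b1): Player I prefers a2 (2 > 1) — not an equilibrium.
(a1, b2): Player II prefers b1 (-2 > -3) — not an equilibrium.
(a2, b1): Player II prefers b2 (1 > -3) — not an equilibrium.
(a2, b2): Player I prefers a1 (1 > -1) — not an equilibrium.

none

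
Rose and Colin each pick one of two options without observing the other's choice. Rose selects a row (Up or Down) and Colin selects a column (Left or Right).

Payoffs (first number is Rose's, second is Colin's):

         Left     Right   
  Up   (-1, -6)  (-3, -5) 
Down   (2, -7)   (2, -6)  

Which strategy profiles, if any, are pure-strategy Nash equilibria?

(Down, Right)

(Up, Left): Rose prefers Down (2 > -1); Colin prefers Right (-5 > -6) — not an equilibrium.
(Up, Right): Rose prefers Down (2 > -3) — not an equilibrium.
(Down, Left): Colin prefers Right (-6 > -7) — not an equilibrium.
(Down, Right): Rose gets 2 ≥ -3 from Up, and Colin gets -6 ≥ -7 from Left — Nash equilibrium.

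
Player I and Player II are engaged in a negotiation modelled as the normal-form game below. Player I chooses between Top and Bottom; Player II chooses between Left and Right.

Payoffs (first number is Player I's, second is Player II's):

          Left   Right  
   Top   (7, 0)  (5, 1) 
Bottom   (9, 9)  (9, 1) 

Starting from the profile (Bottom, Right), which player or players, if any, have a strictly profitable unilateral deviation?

Player II

Player I at (Bottom, Right) earns 9; deviating to Top yields 5 — not better.
Player II earns 1; deviating to Left yields 9 — a strict improvement.
Only Player II has a strictly profitable deviation.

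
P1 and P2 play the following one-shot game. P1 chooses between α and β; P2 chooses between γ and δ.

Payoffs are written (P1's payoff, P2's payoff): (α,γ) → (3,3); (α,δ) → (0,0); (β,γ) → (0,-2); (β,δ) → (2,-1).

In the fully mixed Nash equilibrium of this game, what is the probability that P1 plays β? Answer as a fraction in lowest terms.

Let p be the probability that P1 plays α. In a completely mixed equilibrium, P2 must be indifferent between γ and δ.
P2's expected payoff from γ is 3p − 2(1−p); from δ it is −(1−p).
Setting these equal: 5p − 2 = p − 1, so p = 1/4.
Therefore P1 plays β with probability 1 − 1/4 = 3/4.

3/4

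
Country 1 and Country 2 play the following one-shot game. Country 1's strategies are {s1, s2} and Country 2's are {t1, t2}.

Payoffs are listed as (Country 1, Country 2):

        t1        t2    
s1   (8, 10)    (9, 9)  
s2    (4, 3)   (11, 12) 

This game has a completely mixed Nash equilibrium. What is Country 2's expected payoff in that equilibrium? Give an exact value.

93/10

First find x, the probability Country 1 plays s1, from Country 2's indifference between t1 and t2: 10x + 3(1−x) = 9x + 12(1−x), giving x = 9/10.
Since Country 2 is indifferent in equilibrium, Country 2's expected payoff equals the payoff from either column against (9/10, 1/10). Using t1: 10(9/10) + 3(1/10) = 93/10.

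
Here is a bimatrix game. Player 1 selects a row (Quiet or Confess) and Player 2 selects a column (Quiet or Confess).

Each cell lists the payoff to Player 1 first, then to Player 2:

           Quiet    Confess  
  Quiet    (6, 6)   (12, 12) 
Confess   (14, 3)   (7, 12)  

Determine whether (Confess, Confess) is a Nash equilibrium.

No

At (Confess, Confess), Player 1 earns 7; switching to Quiet would give 12, so Player 1 would deviate.
Player 2 earns 12; switching to Quiet would give 3, so Player 2 has no profitable deviation.
Since at least one player can profitably deviate, this is not a Nash equilibrium.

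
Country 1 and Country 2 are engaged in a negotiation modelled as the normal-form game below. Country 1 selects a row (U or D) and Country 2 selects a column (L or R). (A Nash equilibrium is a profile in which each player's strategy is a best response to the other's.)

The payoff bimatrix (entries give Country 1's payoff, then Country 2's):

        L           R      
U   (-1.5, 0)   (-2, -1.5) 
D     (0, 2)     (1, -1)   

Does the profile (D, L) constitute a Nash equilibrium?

At (D, L), Country 1 earns 0; switching to U would give -1.5, so Country 1 has no profitable deviation.
Country 2 earns 2; switching to R would give -1, so Country 2 has no profitable deviation.
Neither player can gain by a unilateral deviation, so this profile is a Nash equilibrium.

Yes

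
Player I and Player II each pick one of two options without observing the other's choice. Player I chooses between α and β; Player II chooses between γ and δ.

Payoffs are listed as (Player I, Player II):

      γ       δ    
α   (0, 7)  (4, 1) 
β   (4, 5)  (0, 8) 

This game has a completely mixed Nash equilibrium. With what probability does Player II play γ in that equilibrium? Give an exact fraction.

1/2

Let y be the probability that Player II plays γ. In a completely mixed equilibrium, Player I must be indifferent between α and β.
Player I's expected payoff from α is 4(1−y); from β it is 4y.
Setting these equal: −4y + 4 = 4y, so y = 1/2.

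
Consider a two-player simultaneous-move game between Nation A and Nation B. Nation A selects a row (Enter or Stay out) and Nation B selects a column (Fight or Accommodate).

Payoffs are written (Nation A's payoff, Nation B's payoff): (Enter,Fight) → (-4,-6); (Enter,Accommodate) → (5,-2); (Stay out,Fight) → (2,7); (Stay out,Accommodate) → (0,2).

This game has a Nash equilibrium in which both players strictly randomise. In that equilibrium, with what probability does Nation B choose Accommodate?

Let c be the probability that Nation B plays Fight. In a completely mixed equilibrium, Nation A must be indifferent between Enter and Stay out.
Nation A's expected payoff from Enter is −4c + 5(1−c); from Stay out it is 2c.
Setting these equal: −9c + 5 = 2c, so c = 5/11.
Therefore Nation B plays Accommodate with probability 1 − 5/11 = 6/11.

6/11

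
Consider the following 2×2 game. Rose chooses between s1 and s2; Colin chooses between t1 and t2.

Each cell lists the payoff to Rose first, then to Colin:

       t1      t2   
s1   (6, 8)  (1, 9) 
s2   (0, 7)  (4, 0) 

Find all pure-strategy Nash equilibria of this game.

(s1, t1): Colin prefers t2 (9 > 8) — not an equilibrium.
(s1, t2): Rose prefers s2 (4 > 1) — not an equilibrium.
(s2, t1): Rose prefers s1 (6 > 0) — not an equilibrium.
(s2, t2): Colin prefers t1 (7 > 0) — not an equilibrium.

none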